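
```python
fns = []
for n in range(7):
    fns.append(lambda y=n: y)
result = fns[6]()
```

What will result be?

Step 1: Default argument y=n captures n's value at each iteration.
Step 2: fns[6] captured y = 6 when n was 6.
Step 3: result = 6

The answer is 6.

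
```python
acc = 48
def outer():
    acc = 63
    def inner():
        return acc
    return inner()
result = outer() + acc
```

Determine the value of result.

Step 1: Global acc = 48. outer() shadows with acc = 63.
Step 2: inner() returns enclosing acc = 63. outer() = 63.
Step 3: result = 63 + global acc (48) = 111

The answer is 111.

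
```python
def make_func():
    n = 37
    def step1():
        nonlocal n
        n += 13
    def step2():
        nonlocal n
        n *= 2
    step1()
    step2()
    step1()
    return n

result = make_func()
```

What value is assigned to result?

Step 1: n = 37.
Step 2: step1(): n = 37 + 13 = 50.
Step 3: step2(): n = 50 * 2 = 100.
Step 4: step1(): n = 100 + 13 = 113. result = 113

The answer is 113.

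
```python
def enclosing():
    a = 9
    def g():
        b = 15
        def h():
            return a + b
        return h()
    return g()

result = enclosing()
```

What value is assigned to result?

Step 1: enclosing() defines a = 9. g() defines b = 15.
Step 2: h() accesses both from enclosing scopes: a = 9, b = 15.
Step 3: result = 9 + 15 = 24

The answer is 24.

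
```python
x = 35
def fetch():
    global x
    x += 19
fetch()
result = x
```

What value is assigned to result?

Step 1: x = 35 globally.
Step 2: fetch() modifies global x: x += 19 = 54.
Step 3: result = 54

The answer is 54.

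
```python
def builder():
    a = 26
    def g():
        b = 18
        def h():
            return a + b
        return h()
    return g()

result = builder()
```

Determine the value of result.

Step 1: builder() defines a = 26. g() defines b = 18.
Step 2: h() accesses both from enclosing scopes: a = 26, b = 18.
Step 3: result = 26 + 18 = 44

The answer is 44.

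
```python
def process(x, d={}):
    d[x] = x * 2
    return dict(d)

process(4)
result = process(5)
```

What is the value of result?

Step 1: Mutable default dict is shared across calls.
Step 2: First call adds 4: 8. Second call adds 5: 10.
Step 3: result = {4: 8, 5: 10}

The answer is {4: 8, 5: 10}.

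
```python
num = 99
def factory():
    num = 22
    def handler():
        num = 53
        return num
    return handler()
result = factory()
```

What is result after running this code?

Step 1: Three scopes define num: global (99), factory (22), handler (53).
Step 2: handler() has its own local num = 53, which shadows both enclosing and global.
Step 3: result = 53 (local wins in LEGB)

The answer is 53.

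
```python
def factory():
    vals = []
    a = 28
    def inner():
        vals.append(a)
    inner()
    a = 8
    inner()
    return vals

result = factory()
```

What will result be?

Step 1: a = 28. inner() appends current a to vals.
Step 2: First inner(): appends 28. Then a = 8.
Step 3: Second inner(): appends 8 (closure sees updated a). result = [28, 8]

The answer is [28, 8].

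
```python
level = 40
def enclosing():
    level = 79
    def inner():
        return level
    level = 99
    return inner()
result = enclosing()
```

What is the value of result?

Step 1: enclosing() sets level = 79, then later level = 99.
Step 2: inner() is called after level is reassigned to 99. Closures capture variables by reference, not by value.
Step 3: result = 99

The answer is 99.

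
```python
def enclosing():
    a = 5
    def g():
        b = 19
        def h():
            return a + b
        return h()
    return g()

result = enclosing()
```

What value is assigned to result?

Step 1: enclosing() defines a = 5. g() defines b = 19.
Step 2: h() accesses both from enclosing scopes: a = 5, b = 19.
Step 3: result = 5 + 19 = 24

The answer is 24.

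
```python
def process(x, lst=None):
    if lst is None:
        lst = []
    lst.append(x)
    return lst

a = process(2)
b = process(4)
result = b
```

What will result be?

Step 1: None default with guard creates a NEW list each call.
Step 2: a = [2] (fresh list). b = [4] (another fresh list).
Step 3: result = [4] (this is the fix for mutable default)

The answer is [4].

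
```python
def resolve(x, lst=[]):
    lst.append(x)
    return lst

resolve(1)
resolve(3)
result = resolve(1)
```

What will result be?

Step 1: Mutable default argument gotcha! The list [] is created once.
Step 2: Each call appends to the SAME list: [1], [1, 3], [1, 3, 1].
Step 3: result = [1, 3, 1]

The answer is [1, 3, 1].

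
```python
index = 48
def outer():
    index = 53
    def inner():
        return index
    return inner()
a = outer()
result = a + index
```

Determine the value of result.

Step 1: outer() has local index = 53. inner() reads from enclosing.
Step 2: outer() returns 53. Global index = 48 unchanged.
Step 3: result = 53 + 48 = 101

The answer is 101.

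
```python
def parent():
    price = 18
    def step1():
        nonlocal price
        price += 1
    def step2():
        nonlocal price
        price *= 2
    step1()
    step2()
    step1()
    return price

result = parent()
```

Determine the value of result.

Step 1: price = 18.
Step 2: step1(): price = 18 + 1 = 19.
Step 3: step2(): price = 19 * 2 = 38.
Step 4: step1(): price = 38 + 1 = 39. result = 39

The answer is 39.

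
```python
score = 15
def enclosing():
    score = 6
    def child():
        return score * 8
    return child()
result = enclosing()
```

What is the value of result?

Step 1: enclosing() shadows global score with score = 6.
Step 2: child() finds score = 6 in enclosing scope, computes 6 * 8 = 48.
Step 3: result = 48

The answer is 48.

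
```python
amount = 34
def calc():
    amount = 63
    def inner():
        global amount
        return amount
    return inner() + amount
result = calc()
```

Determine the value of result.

Step 1: Global amount = 34. calc() shadows with local amount = 63.
Step 2: inner() uses global keyword, so inner() returns global amount = 34.
Step 3: calc() returns 34 + 63 = 97

The answer is 97.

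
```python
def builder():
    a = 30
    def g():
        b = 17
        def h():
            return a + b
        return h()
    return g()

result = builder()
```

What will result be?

Step 1: builder() defines a = 30. g() defines b = 17.
Step 2: h() accesses both from enclosing scopes: a = 30, b = 17.
Step 3: result = 30 + 17 = 47

The answer is 47.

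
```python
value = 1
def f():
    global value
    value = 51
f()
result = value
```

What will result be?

Step 1: value = 1 globally.
Step 2: f() declares global value and sets it to 51.
Step 3: After f(), global value = 51. result = 51

The answer is 51.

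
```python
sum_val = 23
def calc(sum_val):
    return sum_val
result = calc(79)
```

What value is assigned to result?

Step 1: Global sum_val = 23.
Step 2: calc(79) takes parameter sum_val = 79, which shadows the global.
Step 3: result = 79

The answer is 79.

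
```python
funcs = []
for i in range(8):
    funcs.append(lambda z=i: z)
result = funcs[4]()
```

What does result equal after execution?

Step 1: Default argument z=i captures i's value at each iteration.
Step 2: funcs[4] captured z = 4 when i was 4.
Step 3: result = 4

The answer is 4.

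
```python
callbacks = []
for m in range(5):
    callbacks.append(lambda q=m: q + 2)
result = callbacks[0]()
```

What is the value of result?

Step 1: Default argument q=m captures m's value at definition time.
Step 2: callbacks[0] was defined when m = 0, so q defaults to 0.
Step 3: result = 0 + 2 = 2 (default arg fixes the late binding issue)

The answer is 2.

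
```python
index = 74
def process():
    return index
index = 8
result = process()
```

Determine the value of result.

Step 1: index is first set to 74, then reassigned to 8.
Step 2: process() is called after the reassignment, so it looks up the current global index = 8.
Step 3: result = 8

The answer is 8.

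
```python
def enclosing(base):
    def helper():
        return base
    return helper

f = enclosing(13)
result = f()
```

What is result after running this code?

Step 1: enclosing(13) creates closure capturing base = 13.
Step 2: f() returns the captured base = 13.
Step 3: result = 13

The answer is 13.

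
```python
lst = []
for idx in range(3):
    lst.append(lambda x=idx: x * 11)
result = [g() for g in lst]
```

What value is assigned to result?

Step 1: Default arg x=idx captures idx at each iteration.
Step 2: lst[k] has x defaulting to k, returns k * 11.
Step 3: result = [0, 11, 22]

The answer is [0, 11, 22].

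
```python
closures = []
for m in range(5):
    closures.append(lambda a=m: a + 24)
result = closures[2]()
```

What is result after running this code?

Step 1: Default argument a=m captures m's value at definition time.
Step 2: closures[2] was defined when m = 2, so a defaults to 2.
Step 3: result = 2 + 24 = 26 (default arg fixes the late binding issue)

The answer is 26.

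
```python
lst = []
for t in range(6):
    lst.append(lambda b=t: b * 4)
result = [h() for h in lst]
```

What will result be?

Step 1: Default arg b=t captures t at each iteration.
Step 2: lst[k] has b defaulting to k, returns k * 4.
Step 3: result = [0, 4, 8, 12, 16, 20]

The answer is [0, 4, 8, 12, 16, 20].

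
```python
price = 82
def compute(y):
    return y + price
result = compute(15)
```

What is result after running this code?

Step 1: price = 82 is defined globally.
Step 2: compute(15) uses parameter y = 15 and looks up price from global scope = 82.
Step 3: result = 15 + 82 = 97

The answer is 97.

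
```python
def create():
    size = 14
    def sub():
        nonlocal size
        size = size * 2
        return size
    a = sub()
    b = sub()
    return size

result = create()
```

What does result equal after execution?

Step 1: size starts at 14.
Step 2: First sub(): size = 14 * 2 = 28.
Step 3: Second sub(): size = 28 * 2 = 56.
Step 4: result = 56

The answer is 56.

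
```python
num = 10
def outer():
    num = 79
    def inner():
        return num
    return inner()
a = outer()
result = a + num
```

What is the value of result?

Step 1: outer() has local num = 79. inner() reads from enclosing.
Step 2: outer() returns 79. Global num = 10 unchanged.
Step 3: result = 79 + 10 = 89

The answer is 89.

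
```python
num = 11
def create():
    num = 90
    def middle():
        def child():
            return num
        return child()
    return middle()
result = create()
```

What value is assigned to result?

Step 1: create() defines num = 90. middle() and child() have no local num.
Step 2: child() checks local (none), enclosing middle() (none), enclosing create() and finds num = 90.
Step 3: result = 90

The answer is 90.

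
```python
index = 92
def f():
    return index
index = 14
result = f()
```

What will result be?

Step 1: index is first set to 92, then reassigned to 14.
Step 2: f() is called after the reassignment, so it looks up the current global index = 14.
Step 3: result = 14

The answer is 14.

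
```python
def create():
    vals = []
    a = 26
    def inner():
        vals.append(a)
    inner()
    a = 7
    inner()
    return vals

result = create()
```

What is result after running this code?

Step 1: a = 26. inner() appends current a to vals.
Step 2: First inner(): appends 26. Then a = 7.
Step 3: Second inner(): appends 7 (closure sees updated a). result = [26, 7]

The answer is [26, 7].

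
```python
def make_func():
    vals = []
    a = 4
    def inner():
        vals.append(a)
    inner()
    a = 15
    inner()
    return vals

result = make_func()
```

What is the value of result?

Step 1: a = 4. inner() appends current a to vals.
Step 2: First inner(): appends 4. Then a = 15.
Step 3: Second inner(): appends 15 (closure sees updated a). result = [4, 15]

The answer is [4, 15].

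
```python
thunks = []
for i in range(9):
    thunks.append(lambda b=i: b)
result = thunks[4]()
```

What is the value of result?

Step 1: Default argument b=i captures i's value at each iteration.
Step 2: thunks[4] captured b = 4 when i was 4.
Step 3: result = 4

The answer is 4.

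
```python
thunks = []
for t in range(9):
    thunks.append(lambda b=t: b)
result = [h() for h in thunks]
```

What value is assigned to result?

Step 1: Default arg b=t captures t at each iteration.
Step 2: Each lambda has its own default: 0, 1, ..., 8.
Step 3: result = [0, 1, 2, 3, 4, 5, 6, 7, 8]

The answer is [0, 1, 2, 3, 4, 5, 6, 7, 8].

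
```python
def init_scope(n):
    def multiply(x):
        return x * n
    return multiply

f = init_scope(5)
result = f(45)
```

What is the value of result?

Step 1: init_scope(5) returns multiply closure with n = 5.
Step 2: f(45) computes 45 * 5 = 225.
Step 3: result = 225

The answer is 225.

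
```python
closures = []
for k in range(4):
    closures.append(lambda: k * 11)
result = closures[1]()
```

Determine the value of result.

Step 1: All lambdas reference the same variable k (late binding).
Step 2: After the loop, k = 3. Every lambda returns k * 11.
Step 3: closures[1]() = 3 * 11 = 33

The answer is 33.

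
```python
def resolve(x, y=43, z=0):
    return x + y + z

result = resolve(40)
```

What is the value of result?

Step 1: resolve(40) uses defaults y = 43, z = 0.
Step 2: Returns 40 + 43 + 0 = 83.
Step 3: result = 83

The answer is 83.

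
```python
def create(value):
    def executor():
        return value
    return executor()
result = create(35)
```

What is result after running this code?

Step 1: create(35) binds parameter value = 35.
Step 2: executor() looks up value in enclosing scope and finds the parameter value = 35.
Step 3: result = 35

The answer is 35.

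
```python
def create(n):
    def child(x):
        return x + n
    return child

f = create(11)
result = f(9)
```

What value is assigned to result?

Step 1: create(11) creates a closure that captures n = 11.
Step 2: f(9) calls the closure with x = 9, returning 9 + 11 = 20.
Step 3: result = 20

The answer is 20.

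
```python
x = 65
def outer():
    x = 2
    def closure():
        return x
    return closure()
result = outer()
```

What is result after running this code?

Step 1: x = 65 globally, but outer() defines x = 2 locally.
Step 2: closure() looks up x. Not in local scope, so checks enclosing scope (outer) and finds x = 2.
Step 3: result = 2

The answer is 2.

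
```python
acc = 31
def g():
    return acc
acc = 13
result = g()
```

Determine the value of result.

Step 1: acc is first set to 31, then reassigned to 13.
Step 2: g() is called after the reassignment, so it looks up the current global acc = 13.
Step 3: result = 13

The answer is 13.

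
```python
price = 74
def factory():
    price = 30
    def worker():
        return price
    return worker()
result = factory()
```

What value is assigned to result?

Step 1: price = 74 globally, but factory() defines price = 30 locally.
Step 2: worker() looks up price. Not in local scope, so checks enclosing scope (factory) and finds price = 30.
Step 3: result = 30

The answer is 30.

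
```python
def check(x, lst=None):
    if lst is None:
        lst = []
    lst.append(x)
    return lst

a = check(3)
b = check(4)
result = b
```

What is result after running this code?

Step 1: None default with guard creates a NEW list each call.
Step 2: a = [3] (fresh list). b = [4] (another fresh list).
Step 3: result = [4] (this is the fix for mutable default)

The answer is [4].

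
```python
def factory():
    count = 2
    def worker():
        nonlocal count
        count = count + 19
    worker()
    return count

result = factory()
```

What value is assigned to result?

Step 1: factory() sets count = 2.
Step 2: worker() uses nonlocal to modify count in factory's scope: count = 2 + 19 = 21.
Step 3: factory() returns the modified count = 21

The answer is 21.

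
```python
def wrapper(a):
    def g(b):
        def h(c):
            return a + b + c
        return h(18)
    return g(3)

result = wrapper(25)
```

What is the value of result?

Step 1: a = 25, b = 3, c = 18 across three nested scopes.
Step 2: h() accesses all three via LEGB rule.
Step 3: result = 25 + 3 + 18 = 46

The answer is 46.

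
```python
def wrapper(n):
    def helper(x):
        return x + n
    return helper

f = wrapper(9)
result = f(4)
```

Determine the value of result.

Step 1: wrapper(9) creates a closure that captures n = 9.
Step 2: f(4) calls the closure with x = 4, returning 4 + 9 = 13.
Step 3: result = 13

The answer is 13.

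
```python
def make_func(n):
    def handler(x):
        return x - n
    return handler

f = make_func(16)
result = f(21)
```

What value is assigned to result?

Step 1: make_func(16) creates a closure capturing n = 16.
Step 2: f(21) computes 21 - 16 = 5.
Step 3: result = 5

The answer is 5.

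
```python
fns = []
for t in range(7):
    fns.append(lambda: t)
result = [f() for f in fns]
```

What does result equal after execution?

Step 1: All 7 lambdas share the same variable t.
Step 2: After the loop, t = 6.
Step 3: Each call returns 6. result = [6, 6, 6, 6, 6, 6, 6]

The answer is [6, 6, 6, 6, 6, 6, 6].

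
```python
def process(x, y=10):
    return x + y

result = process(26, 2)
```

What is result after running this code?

Step 1: process(26, 2) overrides default y with 2.
Step 2: Returns 26 + 2 = 28.
Step 3: result = 28

The answer is 28.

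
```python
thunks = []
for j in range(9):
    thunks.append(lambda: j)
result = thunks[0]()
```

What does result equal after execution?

Step 1: The loop creates 9 lambdas, all referencing the same variable j.
Step 2: After the loop, j = 8 (final value).
Step 3: thunks[0]() looks up j at call time and finds 8. This is the late binding gotcha. result = 8

The answer is 8.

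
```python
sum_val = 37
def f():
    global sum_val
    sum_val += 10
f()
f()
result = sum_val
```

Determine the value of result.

Step 1: sum_val = 37.
Step 2: First f(): sum_val = 37 + 10 = 47.
Step 3: Second f(): sum_val = 47 + 10 = 57. result = 57

The answer is 57.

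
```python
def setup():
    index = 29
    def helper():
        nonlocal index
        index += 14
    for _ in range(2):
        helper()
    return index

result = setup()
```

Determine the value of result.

Step 1: index = 29.
Step 2: helper() is called 2 times in a loop, each adding 14 via nonlocal.
Step 3: index = 29 + 14 * 2 = 57

The answer is 57.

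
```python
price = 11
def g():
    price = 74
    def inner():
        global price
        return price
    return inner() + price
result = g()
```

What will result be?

Step 1: Global price = 11. g() shadows with local price = 74.
Step 2: inner() uses global keyword, so inner() returns global price = 11.
Step 3: g() returns 11 + 74 = 85

The answer is 85.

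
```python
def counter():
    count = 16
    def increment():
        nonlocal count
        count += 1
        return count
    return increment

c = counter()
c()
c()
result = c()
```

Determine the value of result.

Step 1: counter() creates closure with count = 16.
Step 2: Each c() call increments count via nonlocal. After 3 calls: 16 + 3 = 19.
Step 3: result = 19

The answer is 19.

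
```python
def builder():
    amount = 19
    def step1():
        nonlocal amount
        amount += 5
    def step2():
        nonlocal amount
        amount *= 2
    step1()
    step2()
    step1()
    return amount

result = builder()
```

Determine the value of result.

Step 1: amount = 19.
Step 2: step1(): amount = 19 + 5 = 24.
Step 3: step2(): amount = 24 * 2 = 48.
Step 4: step1(): amount = 48 + 5 = 53. result = 53

The answer is 53.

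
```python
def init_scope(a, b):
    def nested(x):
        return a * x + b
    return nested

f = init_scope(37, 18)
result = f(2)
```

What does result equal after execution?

Step 1: init_scope(37, 18) captures a = 37, b = 18.
Step 2: f(2) computes 37 * 2 + 18 = 92.
Step 3: result = 92

The answer is 92.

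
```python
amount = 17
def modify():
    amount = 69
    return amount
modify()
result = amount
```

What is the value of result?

Step 1: Global amount = 17.
Step 2: modify() creates local amount = 69 (shadow, not modification).
Step 3: After modify() returns, global amount is unchanged. result = 17

The answer is 17.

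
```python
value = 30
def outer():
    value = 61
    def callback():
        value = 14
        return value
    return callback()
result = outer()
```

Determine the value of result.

Step 1: Three scopes define value: global (30), outer (61), callback (14).
Step 2: callback() has its own local value = 14, which shadows both enclosing and global.
Step 3: result = 14 (local wins in LEGB)

The answer is 14.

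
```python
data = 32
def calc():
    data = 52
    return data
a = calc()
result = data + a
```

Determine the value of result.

Step 1: Global data = 32. calc() returns local data = 52.
Step 2: a = 52. Global data still = 32.
Step 3: result = 32 + 52 = 84

The answer is 84.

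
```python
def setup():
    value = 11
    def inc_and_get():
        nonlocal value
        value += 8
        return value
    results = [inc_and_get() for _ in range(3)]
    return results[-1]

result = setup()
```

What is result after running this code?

Step 1: value = 11.
Step 2: Three calls to inc_and_get(), each adding 8.
Step 3: Last value = 11 + 8 * 3 = 35

The answer is 35.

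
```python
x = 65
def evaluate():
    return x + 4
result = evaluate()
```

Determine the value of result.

Step 1: x = 65 is defined globally.
Step 2: evaluate() looks up x from global scope = 65, then computes 65 + 4 = 69.
Step 3: result = 69

The answer is 69.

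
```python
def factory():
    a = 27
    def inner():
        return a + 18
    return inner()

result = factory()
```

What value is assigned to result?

Step 1: factory() defines a = 27.
Step 2: inner() reads a = 27 from enclosing scope, returns 27 + 18 = 45.
Step 3: result = 45

The answer is 45.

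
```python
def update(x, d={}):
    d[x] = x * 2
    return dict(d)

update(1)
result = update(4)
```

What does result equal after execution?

Step 1: Mutable default dict is shared across calls.
Step 2: First call adds 1: 2. Second call adds 4: 8.
Step 3: result = {1: 2, 4: 8}

The answer is {1: 2, 4: 8}.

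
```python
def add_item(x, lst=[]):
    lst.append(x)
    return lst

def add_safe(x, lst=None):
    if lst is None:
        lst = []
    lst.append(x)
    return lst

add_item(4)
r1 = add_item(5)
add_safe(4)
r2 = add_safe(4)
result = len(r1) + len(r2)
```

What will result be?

Step 1: add_item shares mutable default: after 2 calls, lst = [4, 5], len = 2.
Step 2: add_safe creates fresh list each time: r2 = [4], len = 1.
Step 3: result = 2 + 1 = 3

The answer is 3.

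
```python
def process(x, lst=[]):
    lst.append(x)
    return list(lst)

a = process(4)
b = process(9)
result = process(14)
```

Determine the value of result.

Step 1: Default list is shared. list() creates copies for return values.
Step 2: Internal list grows: [4] -> [4, 9] -> [4, 9, 14].
Step 3: result = [4, 9, 14]

The answer is [4, 9, 14].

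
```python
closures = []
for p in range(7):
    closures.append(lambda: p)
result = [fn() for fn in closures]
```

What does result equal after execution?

Step 1: All 7 lambdas share the same variable p.
Step 2: After the loop, p = 6.
Step 3: Each call returns 6. result = [6, 6, 6, 6, 6, 6, 6]

The answer is [6, 6, 6, 6, 6, 6, 6].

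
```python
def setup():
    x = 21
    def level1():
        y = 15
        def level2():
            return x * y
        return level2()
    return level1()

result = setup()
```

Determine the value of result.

Step 1: x = 21 in setup. y = 15 in level1.
Step 2: level2() reads x = 21 and y = 15 from enclosing scopes.
Step 3: result = 21 * 15 = 315

The answer is 315.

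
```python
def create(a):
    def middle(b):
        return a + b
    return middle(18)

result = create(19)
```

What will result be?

Step 1: create(19) passes a = 19.
Step 2: middle(18) has b = 18, reads a = 19 from enclosing.
Step 3: result = 19 + 18 = 37

The answer is 37.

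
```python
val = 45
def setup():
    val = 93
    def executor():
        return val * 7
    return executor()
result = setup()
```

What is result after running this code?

Step 1: setup() shadows global val with val = 93.
Step 2: executor() finds val = 93 in enclosing scope, computes 93 * 7 = 651.
Step 3: result = 651

The answer is 651.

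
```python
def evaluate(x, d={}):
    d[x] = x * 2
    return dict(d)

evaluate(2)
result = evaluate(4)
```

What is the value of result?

Step 1: Mutable default dict is shared across calls.
Step 2: First call adds 2: 4. Second call adds 4: 8.
Step 3: result = {2: 4, 4: 8}

The answer is {2: 4, 4: 8}.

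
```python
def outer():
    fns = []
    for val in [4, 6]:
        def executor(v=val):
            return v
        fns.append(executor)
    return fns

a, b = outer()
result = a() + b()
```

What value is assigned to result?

Step 1: Default argument v=val captures val at each iteration.
Step 2: a() returns 4 (captured at first iteration), b() returns 6 (captured at second).
Step 3: result = 4 + 6 = 10

The answer is 10.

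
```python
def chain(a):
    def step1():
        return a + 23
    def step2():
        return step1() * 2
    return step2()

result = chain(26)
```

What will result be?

Step 1: chain(26) captures a = 26.
Step 2: step2() calls step1() which returns 26 + 23 = 49.
Step 3: step2() returns 49 * 2 = 98

The answer is 98.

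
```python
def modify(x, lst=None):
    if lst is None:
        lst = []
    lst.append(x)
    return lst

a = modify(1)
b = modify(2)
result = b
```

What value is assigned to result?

Step 1: None default with guard creates a NEW list each call.
Step 2: a = [1] (fresh list). b = [2] (another fresh list).
Step 3: result = [2] (this is the fix for mutable default)

The answer is [2].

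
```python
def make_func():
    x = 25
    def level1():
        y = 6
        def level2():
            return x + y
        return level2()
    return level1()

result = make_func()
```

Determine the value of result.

Step 1: x = 25 in make_func. y = 6 in level1.
Step 2: level2() reads x = 25 and y = 6 from enclosing scopes.
Step 3: result = 25 + 6 = 31

The answer is 31.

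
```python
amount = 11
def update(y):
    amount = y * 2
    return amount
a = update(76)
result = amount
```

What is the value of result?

Step 1: Global amount = 11.
Step 2: update(76) creates local amount = 76 * 2 = 152.
Step 3: Global amount unchanged because no global keyword. result = 11

The answer is 11.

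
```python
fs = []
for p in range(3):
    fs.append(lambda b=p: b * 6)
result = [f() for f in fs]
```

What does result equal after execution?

Step 1: Default arg b=p captures p at each iteration.
Step 2: fs[k] has b defaulting to k, returns k * 6.
Step 3: result = [0, 6, 12]

The answer is [0, 6, 12].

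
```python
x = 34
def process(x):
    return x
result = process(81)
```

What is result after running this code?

Step 1: Global x = 34.
Step 2: process(81) takes parameter x = 81, which shadows the global.
Step 3: result = 81

The answer is 81.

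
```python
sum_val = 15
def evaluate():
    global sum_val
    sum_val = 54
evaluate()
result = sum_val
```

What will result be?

Step 1: sum_val = 15 globally.
Step 2: evaluate() declares global sum_val and sets it to 54.
Step 3: After evaluate(), global sum_val = 54. result = 54

The answer is 54.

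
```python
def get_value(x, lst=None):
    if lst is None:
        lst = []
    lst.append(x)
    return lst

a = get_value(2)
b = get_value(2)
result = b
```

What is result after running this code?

Step 1: None default with guard creates a NEW list each call.
Step 2: a = [2] (fresh list). b = [2] (another fresh list).
Step 3: result = [2] (this is the fix for mutable default)

The answer is [2].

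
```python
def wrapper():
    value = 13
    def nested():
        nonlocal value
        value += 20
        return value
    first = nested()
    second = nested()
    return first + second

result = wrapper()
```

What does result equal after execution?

Step 1: value starts at 13.
Step 2: First call: value = 13 + 20 = 33, returns 33.
Step 3: Second call: value = 33 + 20 = 53, returns 53.
Step 4: result = 33 + 53 = 86

The answer is 86.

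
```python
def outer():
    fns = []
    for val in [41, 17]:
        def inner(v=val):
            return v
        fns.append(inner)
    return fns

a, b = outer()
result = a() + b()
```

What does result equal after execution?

Step 1: Default argument v=val captures val at each iteration.
Step 2: a() returns 41 (captured at first iteration), b() returns 17 (captured at second).
Step 3: result = 41 + 17 = 58

The answer is 58.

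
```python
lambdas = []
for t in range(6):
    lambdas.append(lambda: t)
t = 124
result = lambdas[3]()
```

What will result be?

Step 1: Lambdas capture the variable t by reference, not by value.
Step 2: After the loop, t is reassigned to 124.
Step 3: lambdas[3]() looks up the current t = 124. result = 124

The answer is 124.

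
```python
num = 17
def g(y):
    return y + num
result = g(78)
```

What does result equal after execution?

Step 1: num = 17 is defined globally.
Step 2: g(78) uses parameter y = 78 and looks up num from global scope = 17.
Step 3: result = 78 + 17 = 95

The answer is 95.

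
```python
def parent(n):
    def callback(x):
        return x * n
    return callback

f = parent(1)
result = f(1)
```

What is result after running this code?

Step 1: parent(1) creates a closure capturing n = 1.
Step 2: f(1) computes 1 * 1 = 1.
Step 3: result = 1

The answer is 1.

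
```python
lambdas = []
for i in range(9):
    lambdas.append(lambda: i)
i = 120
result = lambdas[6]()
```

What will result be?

Step 1: Lambdas capture the variable i by reference, not by value.
Step 2: After the loop, i is reassigned to 120.
Step 3: lambdas[6]() looks up the current i = 120. result = 120

The answer is 120.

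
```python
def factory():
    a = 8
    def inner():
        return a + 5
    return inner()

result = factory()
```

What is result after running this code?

Step 1: factory() defines a = 8.
Step 2: inner() reads a = 8 from enclosing scope, returns 8 + 5 = 13.
Step 3: result = 13

The answer is 13.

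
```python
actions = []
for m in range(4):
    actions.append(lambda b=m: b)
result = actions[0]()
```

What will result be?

Step 1: Default argument b=m captures m's value at each iteration.
Step 2: actions[0] captured b = 0 when m was 0.
Step 3: result = 0

The answer is 0.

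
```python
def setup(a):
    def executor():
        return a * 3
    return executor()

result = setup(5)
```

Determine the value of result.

Step 1: setup(5) binds parameter a = 5.
Step 2: executor() accesses a = 5 from enclosing scope.
Step 3: result = 5 * 3 = 15

The answer is 15.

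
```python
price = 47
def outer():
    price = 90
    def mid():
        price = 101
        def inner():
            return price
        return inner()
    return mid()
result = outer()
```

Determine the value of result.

Step 1: Three levels of shadowing: global 47, outer 90, mid 101.
Step 2: inner() finds price = 101 in enclosing mid() scope.
Step 3: result = 101

The answer is 101.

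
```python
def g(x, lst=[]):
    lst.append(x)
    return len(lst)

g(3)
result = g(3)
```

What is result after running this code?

Step 1: Mutable default list persists between calls.
Step 2: First call: lst = [3], len = 1. Second call: lst = [3, 3], len = 2.
Step 3: result = 2

The answer is 2.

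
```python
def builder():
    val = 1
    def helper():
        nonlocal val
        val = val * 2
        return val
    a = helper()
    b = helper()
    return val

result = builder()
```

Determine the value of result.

Step 1: val starts at 1.
Step 2: First helper(): val = 1 * 2 = 2.
Step 3: Second helper(): val = 2 * 2 = 4.
Step 4: result = 4

The answer is 4.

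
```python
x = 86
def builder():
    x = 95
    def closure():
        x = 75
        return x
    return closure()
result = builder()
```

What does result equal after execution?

Step 1: Three scopes define x: global (86), builder (95), closure (75).
Step 2: closure() has its own local x = 75, which shadows both enclosing and global.
Step 3: result = 75 (local wins in LEGB)

The answer is 75.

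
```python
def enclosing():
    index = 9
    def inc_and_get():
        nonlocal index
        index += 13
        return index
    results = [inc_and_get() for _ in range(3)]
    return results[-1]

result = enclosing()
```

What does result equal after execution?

Step 1: index = 9.
Step 2: Three calls to inc_and_get(), each adding 13.
Step 3: Last value = 9 + 13 * 3 = 48

The answer is 48.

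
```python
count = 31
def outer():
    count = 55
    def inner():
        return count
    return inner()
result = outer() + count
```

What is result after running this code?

Step 1: Global count = 31. outer() shadows with count = 55.
Step 2: inner() returns enclosing count = 55. outer() = 55.
Step 3: result = 55 + global count (31) = 86

The answer is 86.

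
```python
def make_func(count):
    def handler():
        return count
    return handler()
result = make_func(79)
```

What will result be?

Step 1: make_func(79) binds parameter count = 79.
Step 2: handler() looks up count in enclosing scope and finds the parameter count = 79.
Step 3: result = 79

The answer is 79.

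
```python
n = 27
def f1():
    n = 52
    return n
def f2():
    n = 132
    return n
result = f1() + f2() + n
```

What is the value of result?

Step 1: Each function shadows global n with its own local.
Step 2: f1() returns 52, f2() returns 132.
Step 3: Global n = 27 is unchanged. result = 52 + 132 + 27 = 211

The answer is 211.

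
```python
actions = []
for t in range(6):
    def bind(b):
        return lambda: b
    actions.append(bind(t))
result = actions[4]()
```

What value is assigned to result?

Step 1: bind(t) creates a new scope capturing b = t at call time.
Step 2: actions[4] = bind(4), so its lambda captures b = 4.
Step 3: result = 4 (closure factory fixes late binding)

The answer is 4.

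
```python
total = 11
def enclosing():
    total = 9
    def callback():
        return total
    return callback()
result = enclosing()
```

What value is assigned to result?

Step 1: total = 11 globally, but enclosing() defines total = 9 locally.
Step 2: callback() looks up total. Not in local scope, so checks enclosing scope (enclosing) and finds total = 9.
Step 3: result = 9

The answer is 9.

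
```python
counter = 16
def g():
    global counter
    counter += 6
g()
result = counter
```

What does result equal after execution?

Step 1: counter = 16 globally.
Step 2: g() modifies global counter: counter += 6 = 22.
Step 3: result = 22

The answer is 22.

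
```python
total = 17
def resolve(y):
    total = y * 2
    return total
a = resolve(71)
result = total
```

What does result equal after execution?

Step 1: Global total = 17.
Step 2: resolve(71) creates local total = 71 * 2 = 142.
Step 3: Global total unchanged because no global keyword. result = 17

The answer is 17.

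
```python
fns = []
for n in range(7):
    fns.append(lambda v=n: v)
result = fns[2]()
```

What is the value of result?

Step 1: Default argument v=n captures n's value at each iteration.
Step 2: fns[2] captured v = 2 when n was 2.
Step 3: result = 2

The answer is 2.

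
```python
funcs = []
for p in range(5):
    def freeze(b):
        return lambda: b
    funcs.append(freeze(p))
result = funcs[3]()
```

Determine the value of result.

Step 1: freeze(p) creates a new scope capturing b = p at call time.
Step 2: funcs[3] = freeze(3), so its lambda captures b = 3.
Step 3: result = 3 (closure factory fixes late binding)

The answer is 3.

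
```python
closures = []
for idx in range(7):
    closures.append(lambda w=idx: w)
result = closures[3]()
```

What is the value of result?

Step 1: Default argument w=idx captures idx's value at each iteration.
Step 2: closures[3] captured w = 3 when idx was 3.
Step 3: result = 3

The answer is 3.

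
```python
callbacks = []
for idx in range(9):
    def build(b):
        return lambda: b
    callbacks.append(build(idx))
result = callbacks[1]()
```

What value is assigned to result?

Step 1: build(idx) creates a new scope capturing b = idx at call time.
Step 2: callbacks[1] = build(1), so its lambda captures b = 1.
Step 3: result = 1 (closure factory fixes late binding)

The answer is 1.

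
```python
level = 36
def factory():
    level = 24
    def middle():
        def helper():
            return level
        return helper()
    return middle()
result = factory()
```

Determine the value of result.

Step 1: factory() defines level = 24. middle() and helper() have no local level.
Step 2: helper() checks local (none), enclosing middle() (none), enclosing factory() and finds level = 24.
Step 3: result = 24

The answer is 24.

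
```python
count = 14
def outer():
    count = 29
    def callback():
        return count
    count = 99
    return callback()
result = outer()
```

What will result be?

Step 1: outer() sets count = 29, then later count = 99.
Step 2: callback() is called after count is reassigned to 99. Closures capture variables by reference, not by value.
Step 3: result = 99

The answer is 99.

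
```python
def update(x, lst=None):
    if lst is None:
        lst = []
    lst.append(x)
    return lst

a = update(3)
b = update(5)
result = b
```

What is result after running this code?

Step 1: None default with guard creates a NEW list each call.
Step 2: a = [3] (fresh list). b = [5] (another fresh list).
Step 3: result = [5] (this is the fix for mutable default)

The answer is [5].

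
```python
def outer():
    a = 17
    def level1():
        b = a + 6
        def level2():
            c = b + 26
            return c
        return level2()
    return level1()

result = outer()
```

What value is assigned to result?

Step 1: a = 17. b = a + 6 = 23.
Step 2: c = b + 26 = 23 + 26 = 49.
Step 3: result = 49

The answer is 49.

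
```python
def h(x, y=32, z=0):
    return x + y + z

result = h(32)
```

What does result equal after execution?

Step 1: h(32) uses defaults y = 32, z = 0.
Step 2: Returns 32 + 32 + 0 = 64.
Step 3: result = 64

The answer is 64.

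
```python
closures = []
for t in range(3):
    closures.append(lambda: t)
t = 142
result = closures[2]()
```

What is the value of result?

Step 1: Lambdas capture the variable t by reference, not by value.
Step 2: After the loop, t is reassigned to 142.
Step 3: closures[2]() looks up the current t = 142. result = 142

The answer is 142.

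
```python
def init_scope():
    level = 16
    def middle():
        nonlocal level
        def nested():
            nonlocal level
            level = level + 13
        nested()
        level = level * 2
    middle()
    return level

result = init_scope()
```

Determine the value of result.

Step 1: level = 16.
Step 2: nested() adds 13: level = 16 + 13 = 29.
Step 3: middle() doubles: level = 29 * 2 = 58.
Step 4: result = 58

The answer is 58.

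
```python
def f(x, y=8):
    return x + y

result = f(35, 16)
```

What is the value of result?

Step 1: f(35, 16) overrides default y with 16.
Step 2: Returns 35 + 16 = 51.
Step 3: result = 51

The answer is 51.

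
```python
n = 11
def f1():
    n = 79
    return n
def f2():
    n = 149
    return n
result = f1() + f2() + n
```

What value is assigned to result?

Step 1: Each function shadows global n with its own local.
Step 2: f1() returns 79, f2() returns 149.
Step 3: Global n = 11 is unchanged. result = 79 + 149 + 11 = 239

The answer is 239.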